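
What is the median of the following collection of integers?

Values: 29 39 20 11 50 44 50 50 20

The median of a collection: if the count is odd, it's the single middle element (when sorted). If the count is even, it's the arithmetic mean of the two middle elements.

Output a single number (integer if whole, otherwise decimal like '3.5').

Step 1: insert 29 -> lo=[29] (size 1, max 29) hi=[] (size 0) -> median=29
Step 2: insert 39 -> lo=[29] (size 1, max 29) hi=[39] (size 1, min 39) -> median=34
Step 3: insert 20 -> lo=[20, 29] (size 2, max 29) hi=[39] (size 1, min 39) -> median=29
Step 4: insert 11 -> lo=[11, 20] (size 2, max 20) hi=[29, 39] (size 2, min 29) -> median=24.5
Step 5: insert 50 -> lo=[11, 20, 29] (size 3, max 29) hi=[39, 50] (size 2, min 39) -> median=29
Step 6: insert 44 -> lo=[11, 20, 29] (size 3, max 29) hi=[39, 44, 50] (size 3, min 39) -> median=34
Step 7: insert 50 -> lo=[11, 20, 29, 39] (size 4, max 39) hi=[44, 50, 50] (size 3, min 44) -> median=39
Step 8: insert 50 -> lo=[11, 20, 29, 39] (size 4, max 39) hi=[44, 50, 50, 50] (size 4, min 44) -> median=41.5
Step 9: insert 20 -> lo=[11, 20, 20, 29, 39] (size 5, max 39) hi=[44, 50, 50, 50] (size 4, min 44) -> median=39

Answer: 39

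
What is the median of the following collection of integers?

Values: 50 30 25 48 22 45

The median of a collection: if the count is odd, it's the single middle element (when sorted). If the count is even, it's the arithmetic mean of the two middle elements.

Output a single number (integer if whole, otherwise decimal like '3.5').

Answer: 37.5

Derivation:
Step 1: insert 50 -> lo=[50] (size 1, max 50) hi=[] (size 0) -> median=50
Step 2: insert 30 -> lo=[30] (size 1, max 30) hi=[50] (size 1, min 50) -> median=40
Step 3: insert 25 -> lo=[25, 30] (size 2, max 30) hi=[50] (size 1, min 50) -> median=30
Step 4: insert 48 -> lo=[25, 30] (size 2, max 30) hi=[48, 50] (size 2, min 48) -> median=39
Step 5: insert 22 -> lo=[22, 25, 30] (size 3, max 30) hi=[48, 50] (size 2, min 48) -> median=30
Step 6: insert 45 -> lo=[22, 25, 30] (size 3, max 30) hi=[45, 48, 50] (size 3, min 45) -> median=37.5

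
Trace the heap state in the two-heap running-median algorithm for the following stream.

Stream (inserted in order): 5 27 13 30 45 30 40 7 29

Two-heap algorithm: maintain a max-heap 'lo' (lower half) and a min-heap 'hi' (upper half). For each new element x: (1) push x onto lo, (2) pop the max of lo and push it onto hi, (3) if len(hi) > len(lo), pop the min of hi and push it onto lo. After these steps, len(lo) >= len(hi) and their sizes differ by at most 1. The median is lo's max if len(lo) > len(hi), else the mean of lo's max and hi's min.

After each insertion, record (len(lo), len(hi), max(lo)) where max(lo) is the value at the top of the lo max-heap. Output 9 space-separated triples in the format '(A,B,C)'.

Step 1: insert 5 -> lo=[5] hi=[] -> (len(lo)=1, len(hi)=0, max(lo)=5)
Step 2: insert 27 -> lo=[5] hi=[27] -> (len(lo)=1, len(hi)=1, max(lo)=5)
Step 3: insert 13 -> lo=[5, 13] hi=[27] -> (len(lo)=2, len(hi)=1, max(lo)=13)
Step 4: insert 30 -> lo=[5, 13] hi=[27, 30] -> (len(lo)=2, len(hi)=2, max(lo)=13)
Step 5: insert 45 -> lo=[5, 13, 27] hi=[30, 45] -> (len(lo)=3, len(hi)=2, max(lo)=27)
Step 6: insert 30 -> lo=[5, 13, 27] hi=[30, 30, 45] -> (len(lo)=3, len(hi)=3, max(lo)=27)
Step 7: insert 40 -> lo=[5, 13, 27, 30] hi=[30, 40, 45] -> (len(lo)=4, len(hi)=3, max(lo)=30)
Step 8: insert 7 -> lo=[5, 7, 13, 27] hi=[30, 30, 40, 45] -> (len(lo)=4, len(hi)=4, max(lo)=27)
Step 9: insert 29 -> lo=[5, 7, 13, 27, 29] hi=[30, 30, 40, 45] -> (len(lo)=5, len(hi)=4, max(lo)=29)

Answer: (1,0,5) (1,1,5) (2,1,13) (2,2,13) (3,2,27) (3,3,27) (4,3,30) (4,4,27) (5,4,29)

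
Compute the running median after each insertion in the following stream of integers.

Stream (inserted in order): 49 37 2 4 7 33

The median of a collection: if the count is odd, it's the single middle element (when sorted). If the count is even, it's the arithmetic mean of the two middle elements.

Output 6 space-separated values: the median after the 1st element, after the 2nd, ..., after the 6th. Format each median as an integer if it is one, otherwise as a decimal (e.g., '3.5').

Step 1: insert 49 -> lo=[49] (size 1, max 49) hi=[] (size 0) -> median=49
Step 2: insert 37 -> lo=[37] (size 1, max 37) hi=[49] (size 1, min 49) -> median=43
Step 3: insert 2 -> lo=[2, 37] (size 2, max 37) hi=[49] (size 1, min 49) -> median=37
Step 4: insert 4 -> lo=[2, 4] (size 2, max 4) hi=[37, 49] (size 2, min 37) -> median=20.5
Step 5: insert 7 -> lo=[2, 4, 7] (size 3, max 7) hi=[37, 49] (size 2, min 37) -> median=7
Step 6: insert 33 -> lo=[2, 4, 7] (size 3, max 7) hi=[33, 37, 49] (size 3, min 33) -> median=20

Answer: 49 43 37 20.5 7 20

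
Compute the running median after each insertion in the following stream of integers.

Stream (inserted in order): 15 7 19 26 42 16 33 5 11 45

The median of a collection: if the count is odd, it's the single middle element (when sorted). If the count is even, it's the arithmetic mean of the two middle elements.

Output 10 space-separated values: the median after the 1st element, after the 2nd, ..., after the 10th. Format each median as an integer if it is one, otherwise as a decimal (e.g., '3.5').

Answer: 15 11 15 17 19 17.5 19 17.5 16 17.5

Derivation:
Step 1: insert 15 -> lo=[15] (size 1, max 15) hi=[] (size 0) -> median=15
Step 2: insert 7 -> lo=[7] (size 1, max 7) hi=[15] (size 1, min 15) -> median=11
Step 3: insert 19 -> lo=[7, 15] (size 2, max 15) hi=[19] (size 1, min 19) -> median=15
Step 4: insert 26 -> lo=[7, 15] (size 2, max 15) hi=[19, 26] (size 2, min 19) -> median=17
Step 5: insert 42 -> lo=[7, 15, 19] (size 3, max 19) hi=[26, 42] (size 2, min 26) -> median=19
Step 6: insert 16 -> lo=[7, 15, 16] (size 3, max 16) hi=[19, 26, 42] (size 3, min 19) -> median=17.5
Step 7: insert 33 -> lo=[7, 15, 16, 19] (size 4, max 19) hi=[26, 33, 42] (size 3, min 26) -> median=19
Step 8: insert 5 -> lo=[5, 7, 15, 16] (size 4, max 16) hi=[19, 26, 33, 42] (size 4, min 19) -> median=17.5
Step 9: insert 11 -> lo=[5, 7, 11, 15, 16] (size 5, max 16) hi=[19, 26, 33, 42] (size 4, min 19) -> median=16
Step 10: insert 45 -> lo=[5, 7, 11, 15, 16] (size 5, max 16) hi=[19, 26, 33, 42, 45] (size 5, min 19) -> median=17.5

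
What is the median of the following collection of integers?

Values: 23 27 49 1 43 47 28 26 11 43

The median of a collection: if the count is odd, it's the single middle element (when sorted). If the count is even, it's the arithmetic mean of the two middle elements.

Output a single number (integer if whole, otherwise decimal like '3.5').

Answer: 27.5

Derivation:
Step 1: insert 23 -> lo=[23] (size 1, max 23) hi=[] (size 0) -> median=23
Step 2: insert 27 -> lo=[23] (size 1, max 23) hi=[27] (size 1, min 27) -> median=25
Step 3: insert 49 -> lo=[23, 27] (size 2, max 27) hi=[49] (size 1, min 49) -> median=27
Step 4: insert 1 -> lo=[1, 23] (size 2, max 23) hi=[27, 49] (size 2, min 27) -> median=25
Step 5: insert 43 -> lo=[1, 23, 27] (size 3, max 27) hi=[43, 49] (size 2, min 43) -> median=27
Step 6: insert 47 -> lo=[1, 23, 27] (size 3, max 27) hi=[43, 47, 49] (size 3, min 43) -> median=35
Step 7: insert 28 -> lo=[1, 23, 27, 28] (size 4, max 28) hi=[43, 47, 49] (size 3, min 43) -> median=28
Step 8: insert 26 -> lo=[1, 23, 26, 27] (size 4, max 27) hi=[28, 43, 47, 49] (size 4, min 28) -> median=27.5
Step 9: insert 11 -> lo=[1, 11, 23, 26, 27] (size 5, max 27) hi=[28, 43, 47, 49] (size 4, min 28) -> median=27
Step 10: insert 43 -> lo=[1, 11, 23, 26, 27] (size 5, max 27) hi=[28, 43, 43, 47, 49] (size 5, min 28) -> median=27.5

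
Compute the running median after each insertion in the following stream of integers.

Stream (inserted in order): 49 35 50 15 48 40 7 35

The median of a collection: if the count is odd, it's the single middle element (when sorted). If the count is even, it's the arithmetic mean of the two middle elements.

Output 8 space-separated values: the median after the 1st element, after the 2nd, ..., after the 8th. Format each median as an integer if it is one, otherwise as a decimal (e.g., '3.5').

Answer: 49 42 49 42 48 44 40 37.5

Derivation:
Step 1: insert 49 -> lo=[49] (size 1, max 49) hi=[] (size 0) -> median=49
Step 2: insert 35 -> lo=[35] (size 1, max 35) hi=[49] (size 1, min 49) -> median=42
Step 3: insert 50 -> lo=[35, 49] (size 2, max 49) hi=[50] (size 1, min 50) -> median=49
Step 4: insert 15 -> lo=[15, 35] (size 2, max 35) hi=[49, 50] (size 2, min 49) -> median=42
Step 5: insert 48 -> lo=[15, 35, 48] (size 3, max 48) hi=[49, 50] (size 2, min 49) -> median=48
Step 6: insert 40 -> lo=[15, 35, 40] (size 3, max 40) hi=[48, 49, 50] (size 3, min 48) -> median=44
Step 7: insert 7 -> lo=[7, 15, 35, 40] (size 4, max 40) hi=[48, 49, 50] (size 3, min 48) -> median=40
Step 8: insert 35 -> lo=[7, 15, 35, 35] (size 4, max 35) hi=[40, 48, 49, 50] (size 4, min 40) -> median=37.5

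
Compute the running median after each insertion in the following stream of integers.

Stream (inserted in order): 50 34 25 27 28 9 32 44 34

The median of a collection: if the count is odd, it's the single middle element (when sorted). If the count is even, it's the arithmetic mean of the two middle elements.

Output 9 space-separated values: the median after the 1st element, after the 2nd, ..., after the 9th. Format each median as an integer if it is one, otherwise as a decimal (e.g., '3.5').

Step 1: insert 50 -> lo=[50] (size 1, max 50) hi=[] (size 0) -> median=50
Step 2: insert 34 -> lo=[34] (size 1, max 34) hi=[50] (size 1, min 50) -> median=42
Step 3: insert 25 -> lo=[25, 34] (size 2, max 34) hi=[50] (size 1, min 50) -> median=34
Step 4: insert 27 -> lo=[25, 27] (size 2, max 27) hi=[34, 50] (size 2, min 34) -> median=30.5
Step 5: insert 28 -> lo=[25, 27, 28] (size 3, max 28) hi=[34, 50] (size 2, min 34) -> median=28
Step 6: insert 9 -> lo=[9, 25, 27] (size 3, max 27) hi=[28, 34, 50] (size 3, min 28) -> median=27.5
Step 7: insert 32 -> lo=[9, 25, 27, 28] (size 4, max 28) hi=[32, 34, 50] (size 3, min 32) -> median=28
Step 8: insert 44 -> lo=[9, 25, 27, 28] (size 4, max 28) hi=[32, 34, 44, 50] (size 4, min 32) -> median=30
Step 9: insert 34 -> lo=[9, 25, 27, 28, 32] (size 5, max 32) hi=[34, 34, 44, 50] (size 4, min 34) -> median=32

Answer: 50 42 34 30.5 28 27.5 28 30 32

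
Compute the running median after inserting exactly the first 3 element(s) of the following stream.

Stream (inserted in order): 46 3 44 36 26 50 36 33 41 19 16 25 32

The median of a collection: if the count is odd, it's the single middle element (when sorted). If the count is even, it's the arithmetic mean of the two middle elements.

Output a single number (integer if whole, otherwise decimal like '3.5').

Step 1: insert 46 -> lo=[46] (size 1, max 46) hi=[] (size 0) -> median=46
Step 2: insert 3 -> lo=[3] (size 1, max 3) hi=[46] (size 1, min 46) -> median=24.5
Step 3: insert 44 -> lo=[3, 44] (size 2, max 44) hi=[46] (size 1, min 46) -> median=44

Answer: 44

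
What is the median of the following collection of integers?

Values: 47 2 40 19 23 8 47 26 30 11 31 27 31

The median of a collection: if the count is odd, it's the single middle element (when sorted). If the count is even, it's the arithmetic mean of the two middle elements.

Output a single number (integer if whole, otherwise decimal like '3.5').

Answer: 27

Derivation:
Step 1: insert 47 -> lo=[47] (size 1, max 47) hi=[] (size 0) -> median=47
Step 2: insert 2 -> lo=[2] (size 1, max 2) hi=[47] (size 1, min 47) -> median=24.5
Step 3: insert 40 -> lo=[2, 40] (size 2, max 40) hi=[47] (size 1, min 47) -> median=40
Step 4: insert 19 -> lo=[2, 19] (size 2, max 19) hi=[40, 47] (size 2, min 40) -> median=29.5
Step 5: insert 23 -> lo=[2, 19, 23] (size 3, max 23) hi=[40, 47] (size 2, min 40) -> median=23
Step 6: insert 8 -> lo=[2, 8, 19] (size 3, max 19) hi=[23, 40, 47] (size 3, min 23) -> median=21
Step 7: insert 47 -> lo=[2, 8, 19, 23] (size 4, max 23) hi=[40, 47, 47] (size 3, min 40) -> median=23
Step 8: insert 26 -> lo=[2, 8, 19, 23] (size 4, max 23) hi=[26, 40, 47, 47] (size 4, min 26) -> median=24.5
Step 9: insert 30 -> lo=[2, 8, 19, 23, 26] (size 5, max 26) hi=[30, 40, 47, 47] (size 4, min 30) -> median=26
Step 10: insert 11 -> lo=[2, 8, 11, 19, 23] (size 5, max 23) hi=[26, 30, 40, 47, 47] (size 5, min 26) -> median=24.5
Step 11: insert 31 -> lo=[2, 8, 11, 19, 23, 26] (size 6, max 26) hi=[30, 31, 40, 47, 47] (size 5, min 30) -> median=26
Step 12: insert 27 -> lo=[2, 8, 11, 19, 23, 26] (size 6, max 26) hi=[27, 30, 31, 40, 47, 47] (size 6, min 27) -> median=26.5
Step 13: insert 31 -> lo=[2, 8, 11, 19, 23, 26, 27] (size 7, max 27) hi=[30, 31, 31, 40, 47, 47] (size 6, min 30) -> median=27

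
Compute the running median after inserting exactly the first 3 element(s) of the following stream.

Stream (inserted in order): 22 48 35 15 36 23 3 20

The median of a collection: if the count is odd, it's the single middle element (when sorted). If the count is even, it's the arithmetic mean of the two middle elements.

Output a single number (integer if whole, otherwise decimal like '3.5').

Step 1: insert 22 -> lo=[22] (size 1, max 22) hi=[] (size 0) -> median=22
Step 2: insert 48 -> lo=[22] (size 1, max 22) hi=[48] (size 1, min 48) -> median=35
Step 3: insert 35 -> lo=[22, 35] (size 2, max 35) hi=[48] (size 1, min 48) -> median=35

Answer: 35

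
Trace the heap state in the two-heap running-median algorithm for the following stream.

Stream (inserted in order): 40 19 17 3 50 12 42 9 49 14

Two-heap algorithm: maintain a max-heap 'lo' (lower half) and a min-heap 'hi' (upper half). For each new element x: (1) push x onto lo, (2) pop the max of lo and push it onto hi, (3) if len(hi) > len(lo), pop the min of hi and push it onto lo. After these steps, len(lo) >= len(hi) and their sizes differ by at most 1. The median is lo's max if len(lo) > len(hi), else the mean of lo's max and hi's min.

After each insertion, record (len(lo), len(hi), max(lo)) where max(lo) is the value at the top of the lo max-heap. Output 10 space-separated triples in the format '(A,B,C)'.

Answer: (1,0,40) (1,1,19) (2,1,19) (2,2,17) (3,2,19) (3,3,17) (4,3,19) (4,4,17) (5,4,19) (5,5,17)

Derivation:
Step 1: insert 40 -> lo=[40] hi=[] -> (len(lo)=1, len(hi)=0, max(lo)=40)
Step 2: insert 19 -> lo=[19] hi=[40] -> (len(lo)=1, len(hi)=1, max(lo)=19)
Step 3: insert 17 -> lo=[17, 19] hi=[40] -> (len(lo)=2, len(hi)=1, max(lo)=19)
Step 4: insert 3 -> lo=[3, 17] hi=[19, 40] -> (len(lo)=2, len(hi)=2, max(lo)=17)
Step 5: insert 50 -> lo=[3, 17, 19] hi=[40, 50] -> (len(lo)=3, len(hi)=2, max(lo)=19)
Step 6: insert 12 -> lo=[3, 12, 17] hi=[19, 40, 50] -> (len(lo)=3, len(hi)=3, max(lo)=17)
Step 7: insert 42 -> lo=[3, 12, 17, 19] hi=[40, 42, 50] -> (len(lo)=4, len(hi)=3, max(lo)=19)
Step 8: insert 9 -> lo=[3, 9, 12, 17] hi=[19, 40, 42, 50] -> (len(lo)=4, len(hi)=4, max(lo)=17)
Step 9: insert 49 -> lo=[3, 9, 12, 17, 19] hi=[40, 42, 49, 50] -> (len(lo)=5, len(hi)=4, max(lo)=19)
Step 10: insert 14 -> lo=[3, 9, 12, 14, 17] hi=[19, 40, 42, 49, 50] -> (len(lo)=5, len(hi)=5, max(lo)=17)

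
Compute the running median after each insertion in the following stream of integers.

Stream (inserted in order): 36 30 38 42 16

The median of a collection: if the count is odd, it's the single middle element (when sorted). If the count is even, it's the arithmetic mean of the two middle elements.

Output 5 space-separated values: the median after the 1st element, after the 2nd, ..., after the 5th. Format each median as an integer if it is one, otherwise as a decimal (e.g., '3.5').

Step 1: insert 36 -> lo=[36] (size 1, max 36) hi=[] (size 0) -> median=36
Step 2: insert 30 -> lo=[30] (size 1, max 30) hi=[36] (size 1, min 36) -> median=33
Step 3: insert 38 -> lo=[30, 36] (size 2, max 36) hi=[38] (size 1, min 38) -> median=36
Step 4: insert 42 -> lo=[30, 36] (size 2, max 36) hi=[38, 42] (size 2, min 38) -> median=37
Step 5: insert 16 -> lo=[16, 30, 36] (size 3, max 36) hi=[38, 42] (size 2, min 38) -> median=36

Answer: 36 33 36 37 36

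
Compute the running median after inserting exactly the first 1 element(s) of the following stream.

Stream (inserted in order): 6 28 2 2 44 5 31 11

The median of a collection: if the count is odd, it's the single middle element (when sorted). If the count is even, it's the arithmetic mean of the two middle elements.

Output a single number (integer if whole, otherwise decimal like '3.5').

Step 1: insert 6 -> lo=[6] (size 1, max 6) hi=[] (size 0) -> median=6

Answer: 6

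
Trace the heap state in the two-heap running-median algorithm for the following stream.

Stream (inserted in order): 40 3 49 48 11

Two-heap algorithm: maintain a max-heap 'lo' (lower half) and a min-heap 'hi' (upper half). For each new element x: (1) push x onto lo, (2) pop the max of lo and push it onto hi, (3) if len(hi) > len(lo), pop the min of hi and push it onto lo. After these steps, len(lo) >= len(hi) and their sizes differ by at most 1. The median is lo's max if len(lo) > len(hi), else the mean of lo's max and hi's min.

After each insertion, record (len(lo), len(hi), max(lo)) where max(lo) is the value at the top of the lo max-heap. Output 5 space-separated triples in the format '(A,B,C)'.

Answer: (1,0,40) (1,1,3) (2,1,40) (2,2,40) (3,2,40)

Derivation:
Step 1: insert 40 -> lo=[40] hi=[] -> (len(lo)=1, len(hi)=0, max(lo)=40)
Step 2: insert 3 -> lo=[3] hi=[40] -> (len(lo)=1, len(hi)=1, max(lo)=3)
Step 3: insert 49 -> lo=[3, 40] hi=[49] -> (len(lo)=2, len(hi)=1, max(lo)=40)
Step 4: insert 48 -> lo=[3, 40] hi=[48, 49] -> (len(lo)=2, len(hi)=2, max(lo)=40)
Step 5: insert 11 -> lo=[3, 11, 40] hi=[48, 49] -> (len(lo)=3, len(hi)=2, max(lo)=40)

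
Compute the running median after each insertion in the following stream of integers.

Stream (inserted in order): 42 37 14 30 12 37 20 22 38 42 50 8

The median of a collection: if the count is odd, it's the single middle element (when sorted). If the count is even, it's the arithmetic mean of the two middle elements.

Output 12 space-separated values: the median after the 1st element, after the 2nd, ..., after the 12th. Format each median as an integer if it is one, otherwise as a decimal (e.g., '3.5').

Step 1: insert 42 -> lo=[42] (size 1, max 42) hi=[] (size 0) -> median=42
Step 2: insert 37 -> lo=[37] (size 1, max 37) hi=[42] (size 1, min 42) -> median=39.5
Step 3: insert 14 -> lo=[14, 37] (size 2, max 37) hi=[42] (size 1, min 42) -> median=37
Step 4: insert 30 -> lo=[14, 30] (size 2, max 30) hi=[37, 42] (size 2, min 37) -> median=33.5
Step 5: insert 12 -> lo=[12, 14, 30] (size 3, max 30) hi=[37, 42] (size 2, min 37) -> median=30
Step 6: insert 37 -> lo=[12, 14, 30] (size 3, max 30) hi=[37, 37, 42] (size 3, min 37) -> median=33.5
Step 7: insert 20 -> lo=[12, 14, 20, 30] (size 4, max 30) hi=[37, 37, 42] (size 3, min 37) -> median=30
Step 8: insert 22 -> lo=[12, 14, 20, 22] (size 4, max 22) hi=[30, 37, 37, 42] (size 4, min 30) -> median=26
Step 9: insert 38 -> lo=[12, 14, 20, 22, 30] (size 5, max 30) hi=[37, 37, 38, 42] (size 4, min 37) -> median=30
Step 10: insert 42 -> lo=[12, 14, 20, 22, 30] (size 5, max 30) hi=[37, 37, 38, 42, 42] (size 5, min 37) -> median=33.5
Step 11: insert 50 -> lo=[12, 14, 20, 22, 30, 37] (size 6, max 37) hi=[37, 38, 42, 42, 50] (size 5, min 37) -> median=37
Step 12: insert 8 -> lo=[8, 12, 14, 20, 22, 30] (size 6, max 30) hi=[37, 37, 38, 42, 42, 50] (size 6, min 37) -> median=33.5

Answer: 42 39.5 37 33.5 30 33.5 30 26 30 33.5 37 33.5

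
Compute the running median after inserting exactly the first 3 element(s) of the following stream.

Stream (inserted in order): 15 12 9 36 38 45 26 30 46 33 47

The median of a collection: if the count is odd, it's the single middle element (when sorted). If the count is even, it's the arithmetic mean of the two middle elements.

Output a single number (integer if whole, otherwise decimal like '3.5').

Answer: 12

Derivation:
Step 1: insert 15 -> lo=[15] (size 1, max 15) hi=[] (size 0) -> median=15
Step 2: insert 12 -> lo=[12] (size 1, max 12) hi=[15] (size 1, min 15) -> median=13.5
Step 3: insert 9 -> lo=[9, 12] (size 2, max 12) hi=[15] (size 1, min 15) -> median=12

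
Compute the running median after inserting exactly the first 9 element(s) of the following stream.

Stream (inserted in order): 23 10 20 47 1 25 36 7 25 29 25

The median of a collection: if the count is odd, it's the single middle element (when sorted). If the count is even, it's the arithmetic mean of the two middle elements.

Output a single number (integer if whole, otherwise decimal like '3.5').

Answer: 23

Derivation:
Step 1: insert 23 -> lo=[23] (size 1, max 23) hi=[] (size 0) -> median=23
Step 2: insert 10 -> lo=[10] (size 1, max 10) hi=[23] (size 1, min 23) -> median=16.5
Step 3: insert 20 -> lo=[10, 20] (size 2, max 20) hi=[23] (size 1, min 23) -> median=20
Step 4: insert 47 -> lo=[10, 20] (size 2, max 20) hi=[23, 47] (size 2, min 23) -> median=21.5
Step 5: insert 1 -> lo=[1, 10, 20] (size 3, max 20) hi=[23, 47] (size 2, min 23) -> median=20
Step 6: insert 25 -> lo=[1, 10, 20] (size 3, max 20) hi=[23, 25, 47] (size 3, min 23) -> median=21.5
Step 7: insert 36 -> lo=[1, 10, 20, 23] (size 4, max 23) hi=[25, 36, 47] (size 3, min 25) -> median=23
Step 8: insert 7 -> lo=[1, 7, 10, 20] (size 4, max 20) hi=[23, 25, 36, 47] (size 4, min 23) -> median=21.5
Step 9: insert 25 -> lo=[1, 7, 10, 20, 23] (size 5, max 23) hi=[25, 25, 36, 47] (size 4, min 25) -> median=23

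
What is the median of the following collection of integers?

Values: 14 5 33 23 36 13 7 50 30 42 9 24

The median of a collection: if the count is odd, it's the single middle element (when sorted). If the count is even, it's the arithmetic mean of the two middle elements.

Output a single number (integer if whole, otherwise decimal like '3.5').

Step 1: insert 14 -> lo=[14] (size 1, max 14) hi=[] (size 0) -> median=14
Step 2: insert 5 -> lo=[5] (size 1, max 5) hi=[14] (size 1, min 14) -> median=9.5
Step 3: insert 33 -> lo=[5, 14] (size 2, max 14) hi=[33] (size 1, min 33) -> median=14
Step 4: insert 23 -> lo=[5, 14] (size 2, max 14) hi=[23, 33] (size 2, min 23) -> median=18.5
Step 5: insert 36 -> lo=[5, 14, 23] (size 3, max 23) hi=[33, 36] (size 2, min 33) -> median=23
Step 6: insert 13 -> lo=[5, 13, 14] (size 3, max 14) hi=[23, 33, 36] (size 3, min 23) -> median=18.5
Step 7: insert 7 -> lo=[5, 7, 13, 14] (size 4, max 14) hi=[23, 33, 36] (size 3, min 23) -> median=14
Step 8: insert 50 -> lo=[5, 7, 13, 14] (size 4, max 14) hi=[23, 33, 36, 50] (size 4, min 23) -> median=18.5
Step 9: insert 30 -> lo=[5, 7, 13, 14, 23] (size 5, max 23) hi=[30, 33, 36, 50] (size 4, min 30) -> median=23
Step 10: insert 42 -> lo=[5, 7, 13, 14, 23] (size 5, max 23) hi=[30, 33, 36, 42, 50] (size 5, min 30) -> median=26.5
Step 11: insert 9 -> lo=[5, 7, 9, 13, 14, 23] (size 6, max 23) hi=[30, 33, 36, 42, 50] (size 5, min 30) -> median=23
Step 12: insert 24 -> lo=[5, 7, 9, 13, 14, 23] (size 6, max 23) hi=[24, 30, 33, 36, 42, 50] (size 6, min 24) -> median=23.5

Answer: 23.5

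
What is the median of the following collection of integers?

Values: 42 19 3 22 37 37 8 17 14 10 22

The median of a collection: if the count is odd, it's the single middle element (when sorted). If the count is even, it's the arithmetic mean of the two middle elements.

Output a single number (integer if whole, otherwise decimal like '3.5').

Answer: 19

Derivation:
Step 1: insert 42 -> lo=[42] (size 1, max 42) hi=[] (size 0) -> median=42
Step 2: insert 19 -> lo=[19] (size 1, max 19) hi=[42] (size 1, min 42) -> median=30.5
Step 3: insert 3 -> lo=[3, 19] (size 2, max 19) hi=[42] (size 1, min 42) -> median=19
Step 4: insert 22 -> lo=[3, 19] (size 2, max 19) hi=[22, 42] (size 2, min 22) -> median=20.5
Step 5: insert 37 -> lo=[3, 19, 22] (size 3, max 22) hi=[37, 42] (size 2, min 37) -> median=22
Step 6: insert 37 -> lo=[3, 19, 22] (size 3, max 22) hi=[37, 37, 42] (size 3, min 37) -> median=29.5
Step 7: insert 8 -> lo=[3, 8, 19, 22] (size 4, max 22) hi=[37, 37, 42] (size 3, min 37) -> median=22
Step 8: insert 17 -> lo=[3, 8, 17, 19] (size 4, max 19) hi=[22, 37, 37, 42] (size 4, min 22) -> median=20.5
Step 9: insert 14 -> lo=[3, 8, 14, 17, 19] (size 5, max 19) hi=[22, 37, 37, 42] (size 4, min 22) -> median=19
Step 10: insert 10 -> lo=[3, 8, 10, 14, 17] (size 5, max 17) hi=[19, 22, 37, 37, 42] (size 5, min 19) -> median=18
Step 11: insert 22 -> lo=[3, 8, 10, 14, 17, 19] (size 6, max 19) hi=[22, 22, 37, 37, 42] (size 5, min 22) -> median=19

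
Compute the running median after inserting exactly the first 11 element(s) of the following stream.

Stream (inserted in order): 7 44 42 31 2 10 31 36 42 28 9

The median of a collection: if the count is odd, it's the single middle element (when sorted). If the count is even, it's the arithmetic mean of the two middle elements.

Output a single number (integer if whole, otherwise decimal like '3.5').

Answer: 31

Derivation:
Step 1: insert 7 -> lo=[7] (size 1, max 7) hi=[] (size 0) -> median=7
Step 2: insert 44 -> lo=[7] (size 1, max 7) hi=[44] (size 1, min 44) -> median=25.5
Step 3: insert 42 -> lo=[7, 42] (size 2, max 42) hi=[44] (size 1, min 44) -> median=42
Step 4: insert 31 -> lo=[7, 31] (size 2, max 31) hi=[42, 44] (size 2, min 42) -> median=36.5
Step 5: insert 2 -> lo=[2, 7, 31] (size 3, max 31) hi=[42, 44] (size 2, min 42) -> median=31
Step 6: insert 10 -> lo=[2, 7, 10] (size 3, max 10) hi=[31, 42, 44] (size 3, min 31) -> median=20.5
Step 7: insert 31 -> lo=[2, 7, 10, 31] (size 4, max 31) hi=[31, 42, 44] (size 3, min 31) -> median=31
Step 8: insert 36 -> lo=[2, 7, 10, 31] (size 4, max 31) hi=[31, 36, 42, 44] (size 4, min 31) -> median=31
Step 9: insert 42 -> lo=[2, 7, 10, 31, 31] (size 5, max 31) hi=[36, 42, 42, 44] (size 4, min 36) -> median=31
Step 10: insert 28 -> lo=[2, 7, 10, 28, 31] (size 5, max 31) hi=[31, 36, 42, 42, 44] (size 5, min 31) -> median=31
Step 11: insert 9 -> lo=[2, 7, 9, 10, 28, 31] (size 6, max 31) hi=[31, 36, 42, 42, 44] (size 5, min 31) -> median=31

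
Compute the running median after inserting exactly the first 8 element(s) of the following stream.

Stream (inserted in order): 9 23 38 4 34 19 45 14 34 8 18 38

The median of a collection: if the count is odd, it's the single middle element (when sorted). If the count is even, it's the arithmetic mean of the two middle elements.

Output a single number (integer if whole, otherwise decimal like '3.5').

Answer: 21

Derivation:
Step 1: insert 9 -> lo=[9] (size 1, max 9) hi=[] (size 0) -> median=9
Step 2: insert 23 -> lo=[9] (size 1, max 9) hi=[23] (size 1, min 23) -> median=16
Step 3: insert 38 -> lo=[9, 23] (size 2, max 23) hi=[38] (size 1, min 38) -> median=23
Step 4: insert 4 -> lo=[4, 9] (size 2, max 9) hi=[23, 38] (size 2, min 23) -> median=16
Step 5: insert 34 -> lo=[4, 9, 23] (size 3, max 23) hi=[34, 38] (size 2, min 34) -> median=23
Step 6: insert 19 -> lo=[4, 9, 19] (size 3, max 19) hi=[23, 34, 38] (size 3, min 23) -> median=21
Step 7: insert 45 -> lo=[4, 9, 19, 23] (size 4, max 23) hi=[34, 38, 45] (size 3, min 34) -> median=23
Step 8: insert 14 -> lo=[4, 9, 14, 19] (size 4, max 19) hi=[23, 34, 38, 45] (size 4, min 23) -> median=21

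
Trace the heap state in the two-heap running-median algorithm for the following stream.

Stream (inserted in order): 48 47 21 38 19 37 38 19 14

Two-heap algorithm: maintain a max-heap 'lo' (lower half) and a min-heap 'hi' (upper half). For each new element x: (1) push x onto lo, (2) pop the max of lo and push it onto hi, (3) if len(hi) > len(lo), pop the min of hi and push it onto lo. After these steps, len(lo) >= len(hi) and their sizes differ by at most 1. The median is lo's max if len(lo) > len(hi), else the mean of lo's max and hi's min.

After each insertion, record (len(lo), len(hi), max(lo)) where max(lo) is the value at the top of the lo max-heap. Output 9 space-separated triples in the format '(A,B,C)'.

Answer: (1,0,48) (1,1,47) (2,1,47) (2,2,38) (3,2,38) (3,3,37) (4,3,38) (4,4,37) (5,4,37)

Derivation:
Step 1: insert 48 -> lo=[48] hi=[] -> (len(lo)=1, len(hi)=0, max(lo)=48)
Step 2: insert 47 -> lo=[47] hi=[48] -> (len(lo)=1, len(hi)=1, max(lo)=47)
Step 3: insert 21 -> lo=[21, 47] hi=[48] -> (len(lo)=2, len(hi)=1, max(lo)=47)
Step 4: insert 38 -> lo=[21, 38] hi=[47, 48] -> (len(lo)=2, len(hi)=2, max(lo)=38)
Step 5: insert 19 -> lo=[19, 21, 38] hi=[47, 48] -> (len(lo)=3, len(hi)=2, max(lo)=38)
Step 6: insert 37 -> lo=[19, 21, 37] hi=[38, 47, 48] -> (len(lo)=3, len(hi)=3, max(lo)=37)
Step 7: insert 38 -> lo=[19, 21, 37, 38] hi=[38, 47, 48] -> (len(lo)=4, len(hi)=3, max(lo)=38)
Step 8: insert 19 -> lo=[19, 19, 21, 37] hi=[38, 38, 47, 48] -> (len(lo)=4, len(hi)=4, max(lo)=37)
Step 9: insert 14 -> lo=[14, 19, 19, 21, 37] hi=[38, 38, 47, 48] -> (len(lo)=5, len(hi)=4, max(lo)=37)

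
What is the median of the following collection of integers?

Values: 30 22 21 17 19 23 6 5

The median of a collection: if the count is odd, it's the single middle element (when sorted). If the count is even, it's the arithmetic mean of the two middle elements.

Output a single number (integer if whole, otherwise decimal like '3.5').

Step 1: insert 30 -> lo=[30] (size 1, max 30) hi=[] (size 0) -> median=30
Step 2: insert 22 -> lo=[22] (size 1, max 22) hi=[30] (size 1, min 30) -> median=26
Step 3: insert 21 -> lo=[21, 22] (size 2, max 22) hi=[30] (size 1, min 30) -> median=22
Step 4: insert 17 -> lo=[17, 21] (size 2, max 21) hi=[22, 30] (size 2, min 22) -> median=21.5
Step 5: insert 19 -> lo=[17, 19, 21] (size 3, max 21) hi=[22, 30] (size 2, min 22) -> median=21
Step 6: insert 23 -> lo=[17, 19, 21] (size 3, max 21) hi=[22, 23, 30] (size 3, min 22) -> median=21.5
Step 7: insert 6 -> lo=[6, 17, 19, 21] (size 4, max 21) hi=[22, 23, 30] (size 3, min 22) -> median=21
Step 8: insert 5 -> lo=[5, 6, 17, 19] (size 4, max 19) hi=[21, 22, 23, 30] (size 4, min 21) -> median=20

Answer: 20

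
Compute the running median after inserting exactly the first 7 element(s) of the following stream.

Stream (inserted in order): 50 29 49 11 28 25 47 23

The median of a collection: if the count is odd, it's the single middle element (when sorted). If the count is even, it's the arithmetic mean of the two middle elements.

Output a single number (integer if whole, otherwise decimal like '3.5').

Step 1: insert 50 -> lo=[50] (size 1, max 50) hi=[] (size 0) -> median=50
Step 2: insert 29 -> lo=[29] (size 1, max 29) hi=[50] (size 1, min 50) -> median=39.5
Step 3: insert 49 -> lo=[29, 49] (size 2, max 49) hi=[50] (size 1, min 50) -> median=49
Step 4: insert 11 -> lo=[11, 29] (size 2, max 29) hi=[49, 50] (size 2, min 49) -> median=39
Step 5: insert 28 -> lo=[11, 28, 29] (size 3, max 29) hi=[49, 50] (size 2, min 49) -> median=29
Step 6: insert 25 -> lo=[11, 25, 28] (size 3, max 28) hi=[29, 49, 50] (size 3, min 29) -> median=28.5
Step 7: insert 47 -> lo=[11, 25, 28, 29] (size 4, max 29) hi=[47, 49, 50] (size 3, min 47) -> median=29

Answer: 29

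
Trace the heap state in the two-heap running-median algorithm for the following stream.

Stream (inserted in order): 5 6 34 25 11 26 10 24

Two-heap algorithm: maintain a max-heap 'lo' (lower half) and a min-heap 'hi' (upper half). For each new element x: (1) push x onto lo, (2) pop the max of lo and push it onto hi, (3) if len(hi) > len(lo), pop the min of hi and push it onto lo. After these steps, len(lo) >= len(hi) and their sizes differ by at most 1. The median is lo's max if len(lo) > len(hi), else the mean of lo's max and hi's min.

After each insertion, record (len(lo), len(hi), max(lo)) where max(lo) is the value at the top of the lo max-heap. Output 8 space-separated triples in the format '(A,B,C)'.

Answer: (1,0,5) (1,1,5) (2,1,6) (2,2,6) (3,2,11) (3,3,11) (4,3,11) (4,4,11)

Derivation:
Step 1: insert 5 -> lo=[5] hi=[] -> (len(lo)=1, len(hi)=0, max(lo)=5)
Step 2: insert 6 -> lo=[5] hi=[6] -> (len(lo)=1, len(hi)=1, max(lo)=5)
Step 3: insert 34 -> lo=[5, 6] hi=[34] -> (len(lo)=2, len(hi)=1, max(lo)=6)
Step 4: insert 25 -> lo=[5, 6] hi=[25, 34] -> (len(lo)=2, len(hi)=2, max(lo)=6)
Step 5: insert 11 -> lo=[5, 6, 11] hi=[25, 34] -> (len(lo)=3, len(hi)=2, max(lo)=11)
Step 6: insert 26 -> lo=[5, 6, 11] hi=[25, 26, 34] -> (len(lo)=3, len(hi)=3, max(lo)=11)
Step 7: insert 10 -> lo=[5, 6, 10, 11] hi=[25, 26, 34] -> (len(lo)=4, len(hi)=3, max(lo)=11)
Step 8: insert 24 -> lo=[5, 6, 10, 11] hi=[24, 25, 26, 34] -> (len(lo)=4, len(hi)=4, max(lo)=11)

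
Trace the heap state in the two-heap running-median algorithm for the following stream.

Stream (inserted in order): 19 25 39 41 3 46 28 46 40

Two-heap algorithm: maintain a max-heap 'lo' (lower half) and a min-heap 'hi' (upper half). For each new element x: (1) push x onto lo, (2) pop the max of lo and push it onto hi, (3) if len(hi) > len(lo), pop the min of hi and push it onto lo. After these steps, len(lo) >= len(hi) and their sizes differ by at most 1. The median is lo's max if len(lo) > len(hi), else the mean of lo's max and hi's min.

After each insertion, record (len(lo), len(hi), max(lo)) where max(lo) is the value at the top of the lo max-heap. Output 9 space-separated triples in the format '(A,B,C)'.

Answer: (1,0,19) (1,1,19) (2,1,25) (2,2,25) (3,2,25) (3,3,25) (4,3,28) (4,4,28) (5,4,39)

Derivation:
Step 1: insert 19 -> lo=[19] hi=[] -> (len(lo)=1, len(hi)=0, max(lo)=19)
Step 2: insert 25 -> lo=[19] hi=[25] -> (len(lo)=1, len(hi)=1, max(lo)=19)
Step 3: insert 39 -> lo=[19, 25] hi=[39] -> (len(lo)=2, len(hi)=1, max(lo)=25)
Step 4: insert 41 -> lo=[19, 25] hi=[39, 41] -> (len(lo)=2, len(hi)=2, max(lo)=25)
Step 5: insert 3 -> lo=[3, 19, 25] hi=[39, 41] -> (len(lo)=3, len(hi)=2, max(lo)=25)
Step 6: insert 46 -> lo=[3, 19, 25] hi=[39, 41, 46] -> (len(lo)=3, len(hi)=3, max(lo)=25)
Step 7: insert 28 -> lo=[3, 19, 25, 28] hi=[39, 41, 46] -> (len(lo)=4, len(hi)=3, max(lo)=28)
Step 8: insert 46 -> lo=[3, 19, 25, 28] hi=[39, 41, 46, 46] -> (len(lo)=4, len(hi)=4, max(lo)=28)
Step 9: insert 40 -> lo=[3, 19, 25, 28, 39] hi=[40, 41, 46, 46] -> (len(lo)=5, len(hi)=4, max(lo)=39)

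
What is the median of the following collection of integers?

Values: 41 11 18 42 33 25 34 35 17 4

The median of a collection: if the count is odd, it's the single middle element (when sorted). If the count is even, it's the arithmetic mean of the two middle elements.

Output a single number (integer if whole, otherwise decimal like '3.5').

Step 1: insert 41 -> lo=[41] (size 1, max 41) hi=[] (size 0) -> median=41
Step 2: insert 11 -> lo=[11] (size 1, max 11) hi=[41] (size 1, min 41) -> median=26
Step 3: insert 18 -> lo=[11, 18] (size 2, max 18) hi=[41] (size 1, min 41) -> median=18
Step 4: insert 42 -> lo=[11, 18] (size 2, max 18) hi=[41, 42] (size 2, min 41) -> median=29.5
Step 5: insert 33 -> lo=[11, 18, 33] (size 3, max 33) hi=[41, 42] (size 2, min 41) -> median=33
Step 6: insert 25 -> lo=[11, 18, 25] (size 3, max 25) hi=[33, 41, 42] (size 3, min 33) -> median=29
Step 7: insert 34 -> lo=[11, 18, 25, 33] (size 4, max 33) hi=[34, 41, 42] (size 3, min 34) -> median=33
Step 8: insert 35 -> lo=[11, 18, 25, 33] (size 4, max 33) hi=[34, 35, 41, 42] (size 4, min 34) -> median=33.5
Step 9: insert 17 -> lo=[11, 17, 18, 25, 33] (size 5, max 33) hi=[34, 35, 41, 42] (size 4, min 34) -> median=33
Step 10: insert 4 -> lo=[4, 11, 17, 18, 25] (size 5, max 25) hi=[33, 34, 35, 41, 42] (size 5, min 33) -> median=29

Answer: 29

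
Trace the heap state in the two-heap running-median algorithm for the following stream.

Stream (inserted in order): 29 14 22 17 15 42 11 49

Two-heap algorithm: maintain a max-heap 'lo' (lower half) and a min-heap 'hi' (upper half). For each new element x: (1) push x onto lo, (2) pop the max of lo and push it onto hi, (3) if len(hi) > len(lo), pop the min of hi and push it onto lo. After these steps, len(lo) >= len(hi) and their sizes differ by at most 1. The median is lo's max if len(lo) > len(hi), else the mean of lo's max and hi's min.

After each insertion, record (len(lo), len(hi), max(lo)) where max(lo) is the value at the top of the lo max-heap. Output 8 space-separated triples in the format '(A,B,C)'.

Answer: (1,0,29) (1,1,14) (2,1,22) (2,2,17) (3,2,17) (3,3,17) (4,3,17) (4,4,17)

Derivation:
Step 1: insert 29 -> lo=[29] hi=[] -> (len(lo)=1, len(hi)=0, max(lo)=29)
Step 2: insert 14 -> lo=[14] hi=[29] -> (len(lo)=1, len(hi)=1, max(lo)=14)
Step 3: insert 22 -> lo=[14, 22] hi=[29] -> (len(lo)=2, len(hi)=1, max(lo)=22)
Step 4: insert 17 -> lo=[14, 17] hi=[22, 29] -> (len(lo)=2, len(hi)=2, max(lo)=17)
Step 5: insert 15 -> lo=[14, 15, 17] hi=[22, 29] -> (len(lo)=3, len(hi)=2, max(lo)=17)
Step 6: insert 42 -> lo=[14, 15, 17] hi=[22, 29, 42] -> (len(lo)=3, len(hi)=3, max(lo)=17)
Step 7: insert 11 -> lo=[11, 14, 15, 17] hi=[22, 29, 42] -> (len(lo)=4, len(hi)=3, max(lo)=17)
Step 8: insert 49 -> lo=[11, 14, 15, 17] hi=[22, 29, 42, 49] -> (len(lo)=4, len(hi)=4, max(lo)=17)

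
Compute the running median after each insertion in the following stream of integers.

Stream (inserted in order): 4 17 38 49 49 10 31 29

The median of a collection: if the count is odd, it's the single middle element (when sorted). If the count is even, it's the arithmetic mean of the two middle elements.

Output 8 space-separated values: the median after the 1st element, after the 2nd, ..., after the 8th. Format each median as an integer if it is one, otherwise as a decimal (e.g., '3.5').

Answer: 4 10.5 17 27.5 38 27.5 31 30

Derivation:
Step 1: insert 4 -> lo=[4] (size 1, max 4) hi=[] (size 0) -> median=4
Step 2: insert 17 -> lo=[4] (size 1, max 4) hi=[17] (size 1, min 17) -> median=10.5
Step 3: insert 38 -> lo=[4, 17] (size 2, max 17) hi=[38] (size 1, min 38) -> median=17
Step 4: insert 49 -> lo=[4, 17] (size 2, max 17) hi=[38, 49] (size 2, min 38) -> median=27.5
Step 5: insert 49 -> lo=[4, 17, 38] (size 3, max 38) hi=[49, 49] (size 2, min 49) -> median=38
Step 6: insert 10 -> lo=[4, 10, 17] (size 3, max 17) hi=[38, 49, 49] (size 3, min 38) -> median=27.5
Step 7: insert 31 -> lo=[4, 10, 17, 31] (size 4, max 31) hi=[38, 49, 49] (size 3, min 38) -> median=31
Step 8: insert 29 -> lo=[4, 10, 17, 29] (size 4, max 29) hi=[31, 38, 49, 49] (size 4, min 31) -> median=30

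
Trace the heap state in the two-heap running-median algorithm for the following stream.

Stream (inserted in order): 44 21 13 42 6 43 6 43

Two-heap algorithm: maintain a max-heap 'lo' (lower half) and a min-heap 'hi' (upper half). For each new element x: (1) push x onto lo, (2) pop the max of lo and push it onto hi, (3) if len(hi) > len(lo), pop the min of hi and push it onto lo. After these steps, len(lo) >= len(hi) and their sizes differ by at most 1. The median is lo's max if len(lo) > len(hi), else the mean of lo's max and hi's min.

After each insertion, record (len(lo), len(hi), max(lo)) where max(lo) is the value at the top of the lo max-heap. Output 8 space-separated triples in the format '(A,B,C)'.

Step 1: insert 44 -> lo=[44] hi=[] -> (len(lo)=1, len(hi)=0, max(lo)=44)
Step 2: insert 21 -> lo=[21] hi=[44] -> (len(lo)=1, len(hi)=1, max(lo)=21)
Step 3: insert 13 -> lo=[13, 21] hi=[44] -> (len(lo)=2, len(hi)=1, max(lo)=21)
Step 4: insert 42 -> lo=[13, 21] hi=[42, 44] -> (len(lo)=2, len(hi)=2, max(lo)=21)
Step 5: insert 6 -> lo=[6, 13, 21] hi=[42, 44] -> (len(lo)=3, len(hi)=2, max(lo)=21)
Step 6: insert 43 -> lo=[6, 13, 21] hi=[42, 43, 44] -> (len(lo)=3, len(hi)=3, max(lo)=21)
Step 7: insert 6 -> lo=[6, 6, 13, 21] hi=[42, 43, 44] -> (len(lo)=4, len(hi)=3, max(lo)=21)
Step 8: insert 43 -> lo=[6, 6, 13, 21] hi=[42, 43, 43, 44] -> (len(lo)=4, len(hi)=4, max(lo)=21)

Answer: (1,0,44) (1,1,21) (2,1,21) (2,2,21) (3,2,21) (3,3,21) (4,3,21) (4,4,21)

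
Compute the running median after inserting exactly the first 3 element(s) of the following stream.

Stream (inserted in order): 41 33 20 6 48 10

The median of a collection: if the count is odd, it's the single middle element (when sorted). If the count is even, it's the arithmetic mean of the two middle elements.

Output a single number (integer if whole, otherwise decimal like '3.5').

Answer: 33

Derivation:
Step 1: insert 41 -> lo=[41] (size 1, max 41) hi=[] (size 0) -> median=41
Step 2: insert 33 -> lo=[33] (size 1, max 33) hi=[41] (size 1, min 41) -> median=37
Step 3: insert 20 -> lo=[20, 33] (size 2, max 33) hi=[41] (size 1, min 41) -> median=33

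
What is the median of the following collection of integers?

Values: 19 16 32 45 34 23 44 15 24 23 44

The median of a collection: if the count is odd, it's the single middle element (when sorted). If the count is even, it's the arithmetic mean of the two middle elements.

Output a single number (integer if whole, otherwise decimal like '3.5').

Step 1: insert 19 -> lo=[19] (size 1, max 19) hi=[] (size 0) -> median=19
Step 2: insert 16 -> lo=[16] (size 1, max 16) hi=[19] (size 1, min 19) -> median=17.5
Step 3: insert 32 -> lo=[16, 19] (size 2, max 19) hi=[32] (size 1, min 32) -> median=19
Step 4: insert 45 -> lo=[16, 19] (size 2, max 19) hi=[32, 45] (size 2, min 32) -> median=25.5
Step 5: insert 34 -> lo=[16, 19, 32] (size 3, max 32) hi=[34, 45] (size 2, min 34) -> median=32
Step 6: insert 23 -> lo=[16, 19, 23] (size 3, max 23) hi=[32, 34, 45] (size 3, min 32) -> median=27.5
Step 7: insert 44 -> lo=[16, 19, 23, 32] (size 4, max 32) hi=[34, 44, 45] (size 3, min 34) -> median=32
Step 8: insert 15 -> lo=[15, 16, 19, 23] (size 4, max 23) hi=[32, 34, 44, 45] (size 4, min 32) -> median=27.5
Step 9: insert 24 -> lo=[15, 16, 19, 23, 24] (size 5, max 24) hi=[32, 34, 44, 45] (size 4, min 32) -> median=24
Step 10: insert 23 -> lo=[15, 16, 19, 23, 23] (size 5, max 23) hi=[24, 32, 34, 44, 45] (size 5, min 24) -> median=23.5
Step 11: insert 44 -> lo=[15, 16, 19, 23, 23, 24] (size 6, max 24) hi=[32, 34, 44, 44, 45] (size 5, min 32) -> median=24

Answer: 24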